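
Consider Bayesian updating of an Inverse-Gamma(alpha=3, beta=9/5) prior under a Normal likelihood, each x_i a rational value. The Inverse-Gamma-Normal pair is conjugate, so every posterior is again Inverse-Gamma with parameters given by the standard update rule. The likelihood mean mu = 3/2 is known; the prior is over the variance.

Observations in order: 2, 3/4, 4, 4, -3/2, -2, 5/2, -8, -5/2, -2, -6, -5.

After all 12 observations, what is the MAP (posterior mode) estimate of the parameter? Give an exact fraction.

20493/1600

obs 1: x=2 → posterior Inverse-Gamma(7/2, 77/40)
obs 2: x=3/4 → posterior Inverse-Gamma(4, 353/160)
obs 3: x=4 → posterior Inverse-Gamma(9/2, 853/160)
obs 4: x=4 → posterior Inverse-Gamma(5, 1353/160)
obs 5: x=-3/2 → posterior Inverse-Gamma(11/2, 2073/160)
obs 6: x=-2 → posterior Inverse-Gamma(6, 3053/160)
obs 7: x=5/2 → posterior Inverse-Gamma(13/2, 3133/160)
obs 8: x=-8 → posterior Inverse-Gamma(7, 10353/160)
obs 9: x=-5/2 → posterior Inverse-Gamma(15/2, 11633/160)
obs 10: x=-2 → posterior Inverse-Gamma(8, 12613/160)
obs 11: x=-6 → posterior Inverse-Gamma(17/2, 17113/160)
obs 12: x=-5 → posterior Inverse-Gamma(9, 20493/160)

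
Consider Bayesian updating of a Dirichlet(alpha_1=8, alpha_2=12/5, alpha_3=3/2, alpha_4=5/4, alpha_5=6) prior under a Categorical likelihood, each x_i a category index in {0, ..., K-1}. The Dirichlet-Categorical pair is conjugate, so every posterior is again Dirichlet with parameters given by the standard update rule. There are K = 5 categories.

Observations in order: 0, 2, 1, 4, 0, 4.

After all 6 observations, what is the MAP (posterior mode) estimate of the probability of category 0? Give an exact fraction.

obs 1: x=0 → posterior Dirichlet(9, 12/5, 3/2, 5/4, 6)
obs 2: x=2 → posterior Dirichlet(9, 12/5, 5/2, 5/4, 6)
obs 3: x=1 → posterior Dirichlet(9, 17/5, 5/2, 5/4, 6)
obs 4: x=4 → posterior Dirichlet(9, 17/5, 5/2, 5/4, 7)
obs 5: x=0 → posterior Dirichlet(10, 17/5, 5/2, 5/4, 7)
obs 6: x=4 → posterior Dirichlet(10, 17/5, 5/2, 5/4, 8)

180/403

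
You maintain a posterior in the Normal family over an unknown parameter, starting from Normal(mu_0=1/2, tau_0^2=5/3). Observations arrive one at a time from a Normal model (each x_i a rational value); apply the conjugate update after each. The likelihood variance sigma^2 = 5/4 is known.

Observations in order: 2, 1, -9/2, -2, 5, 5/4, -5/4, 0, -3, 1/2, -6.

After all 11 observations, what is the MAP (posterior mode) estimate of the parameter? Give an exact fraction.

-53/94

obs 1: x=2 → posterior Normal(19/14, 5/7)
obs 2: x=1 → posterior Normal(27/22, 5/11)
obs 3: x=-9/2 → posterior Normal(-3/10, 1/3)
obs 4: x=-2 → posterior Normal(-25/38, 5/19)
obs 5: x=5 → posterior Normal(15/46, 5/23)
obs 6: x=5/4 → posterior Normal(25/54, 5/27)
obs 7: x=-5/4 → posterior Normal(15/62, 5/31)
obs 8: x=0 → posterior Normal(3/14, 1/7)
obs 9: x=-3 → posterior Normal(-3/26, 5/39)
obs 10: x=1/2 → posterior Normal(-5/86, 5/43)
obs 11: x=-6 → posterior Normal(-53/94, 5/47)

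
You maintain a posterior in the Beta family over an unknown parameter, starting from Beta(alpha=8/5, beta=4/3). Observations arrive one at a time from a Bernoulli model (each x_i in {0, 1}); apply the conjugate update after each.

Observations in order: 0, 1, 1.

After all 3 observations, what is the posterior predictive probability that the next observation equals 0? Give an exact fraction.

35/89

obs 1: x=0 → posterior Beta(8/5, 7/3)
obs 2: x=1 → posterior Beta(13/5, 7/3)
obs 3: x=1 → posterior Beta(18/5, 7/3)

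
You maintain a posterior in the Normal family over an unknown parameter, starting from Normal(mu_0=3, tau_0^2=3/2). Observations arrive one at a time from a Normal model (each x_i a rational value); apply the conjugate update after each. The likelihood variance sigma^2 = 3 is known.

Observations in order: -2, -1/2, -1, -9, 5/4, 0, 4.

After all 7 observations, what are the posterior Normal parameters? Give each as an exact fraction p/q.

mu_0=-5/36, tau_0^2=1/3

obs 1: x=-2 → posterior Normal(4/3, 1)
obs 2: x=-1/2 → posterior Normal(7/8, 3/4)
obs 3: x=-1 → posterior Normal(1/2, 3/5)
obs 4: x=-9 → posterior Normal(-13/12, 1/2)
obs 5: x=5/4 → posterior Normal(-3/4, 3/7)
obs 6: x=0 → posterior Normal(-21/32, 3/8)
obs 7: x=4 → posterior Normal(-5/36, 1/3)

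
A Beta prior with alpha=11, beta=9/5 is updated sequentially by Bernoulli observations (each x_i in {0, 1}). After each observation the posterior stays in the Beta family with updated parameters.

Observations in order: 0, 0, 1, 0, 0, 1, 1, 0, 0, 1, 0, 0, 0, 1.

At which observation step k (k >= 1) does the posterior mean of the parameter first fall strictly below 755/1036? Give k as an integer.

k = 4

obs 1: x=0 → posterior Beta(11, 14/5)
obs 2: x=0 → posterior Beta(11, 19/5)
obs 3: x=1 → posterior Beta(12, 19/5)
obs 4: x=0 → posterior Beta(12, 24/5)
obs 5: x=0 → posterior Beta(12, 29/5)
obs 6: x=1 → posterior Beta(13, 29/5)
obs 7: x=1 → posterior Beta(14, 29/5)
obs 8: x=0 → posterior Beta(14, 34/5)
obs 9: x=0 → posterior Beta(14, 39/5)
obs 10: x=1 → posterior Beta(15, 39/5)
obs 11: x=0 → posterior Beta(15, 44/5)
obs 12: x=0 → posterior Beta(15, 49/5)
obs 13: x=0 → posterior Beta(15, 54/5)
obs 14: x=1 → posterior Beta(16, 54/5)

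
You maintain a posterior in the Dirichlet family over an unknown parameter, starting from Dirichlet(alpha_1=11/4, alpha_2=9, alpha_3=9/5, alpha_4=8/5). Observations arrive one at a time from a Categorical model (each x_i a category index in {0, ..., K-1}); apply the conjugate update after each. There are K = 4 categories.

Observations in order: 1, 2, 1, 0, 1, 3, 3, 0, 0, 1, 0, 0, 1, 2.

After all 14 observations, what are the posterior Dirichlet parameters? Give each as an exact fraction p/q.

obs 1: x=1 → posterior Dirichlet(11/4, 10, 9/5, 8/5)
obs 2: x=2 → posterior Dirichlet(11/4, 10, 14/5, 8/5)
obs 3: x=1 → posterior Dirichlet(11/4, 11, 14/5, 8/5)
obs 4: x=0 → posterior Dirichlet(15/4, 11, 14/5, 8/5)
obs 5: x=1 → posterior Dirichlet(15/4, 12, 14/5, 8/5)
obs 6: x=3 → posterior Dirichlet(15/4, 12, 14/5, 13/5)
obs 7: x=3 → posterior Dirichlet(15/4, 12, 14/5, 18/5)
obs 8: x=0 → posterior Dirichlet(19/4, 12, 14/5, 18/5)
obs 9: x=0 → posterior Dirichlet(23/4, 12, 14/5, 18/5)
obs 10: x=1 → posterior Dirichlet(23/4, 13, 14/5, 18/5)
obs 11: x=0 → posterior Dirichlet(27/4, 13, 14/5, 18/5)
obs 12: x=0 → posterior Dirichlet(31/4, 13, 14/5, 18/5)
obs 13: x=1 → posterior Dirichlet(31/4, 14, 14/5, 18/5)
obs 14: x=2 → posterior Dirichlet(31/4, 14, 19/5, 18/5)

alpha_1=31/4, alpha_2=14, alpha_3=19/5, alpha_4=18/5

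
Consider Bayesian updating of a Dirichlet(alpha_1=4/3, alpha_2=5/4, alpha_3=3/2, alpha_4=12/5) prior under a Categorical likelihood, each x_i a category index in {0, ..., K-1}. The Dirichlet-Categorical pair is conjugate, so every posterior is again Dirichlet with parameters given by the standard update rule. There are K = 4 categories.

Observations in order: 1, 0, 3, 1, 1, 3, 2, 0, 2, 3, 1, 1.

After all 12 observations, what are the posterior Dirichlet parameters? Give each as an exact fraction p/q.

alpha_1=10/3, alpha_2=25/4, alpha_3=7/2, alpha_4=27/5

obs 1: x=1 → posterior Dirichlet(4/3, 9/4, 3/2, 12/5)
obs 2: x=0 → posterior Dirichlet(7/3, 9/4, 3/2, 12/5)
obs 3: x=3 → posterior Dirichlet(7/3, 9/4, 3/2, 17/5)
obs 4: x=1 → posterior Dirichlet(7/3, 13/4, 3/2, 17/5)
obs 5: x=1 → posterior Dirichlet(7/3, 17/4, 3/2, 17/5)
obs 6: x=3 → posterior Dirichlet(7/3, 17/4, 3/2, 22/5)
obs 7: x=2 → posterior Dirichlet(7/3, 17/4, 5/2, 22/5)
obs 8: x=0 → posterior Dirichlet(10/3, 17/4, 5/2, 22/5)
obs 9: x=2 → posterior Dirichlet(10/3, 17/4, 7/2, 22/5)
obs 10: x=3 → posterior Dirichlet(10/3, 17/4, 7/2, 27/5)
obs 11: x=1 → posterior Dirichlet(10/3, 21/4, 7/2, 27/5)
obs 12: x=1 → posterior Dirichlet(10/3, 25/4, 7/2, 27/5)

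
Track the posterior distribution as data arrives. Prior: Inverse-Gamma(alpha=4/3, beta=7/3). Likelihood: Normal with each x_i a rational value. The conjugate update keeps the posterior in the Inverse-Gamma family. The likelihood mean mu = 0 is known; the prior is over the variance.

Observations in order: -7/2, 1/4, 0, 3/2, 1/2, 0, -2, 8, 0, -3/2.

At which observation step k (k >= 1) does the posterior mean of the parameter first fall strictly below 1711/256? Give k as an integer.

k = 2

obs 1: x=-7/2 → posterior Inverse-Gamma(11/6, 203/24)
obs 2: x=1/4 → posterior Inverse-Gamma(7/3, 815/96)
obs 3: x=0 → posterior Inverse-Gamma(17/6, 815/96)
obs 4: x=3/2 → posterior Inverse-Gamma(10/3, 923/96)
obs 5: x=1/2 → posterior Inverse-Gamma(23/6, 935/96)
obs 6: x=0 → posterior Inverse-Gamma(13/3, 935/96)
obs 7: x=-2 → posterior Inverse-Gamma(29/6, 1127/96)
obs 8: x=8 → posterior Inverse-Gamma(16/3, 4199/96)
obs 9: x=0 → posterior Inverse-Gamma(35/6, 4199/96)
obs 10: x=-3/2 → posterior Inverse-Gamma(19/3, 4307/96)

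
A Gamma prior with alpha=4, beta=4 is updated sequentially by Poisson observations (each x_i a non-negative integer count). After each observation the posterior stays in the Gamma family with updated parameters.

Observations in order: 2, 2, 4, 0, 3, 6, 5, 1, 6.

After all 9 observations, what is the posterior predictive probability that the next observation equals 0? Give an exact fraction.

5756130429098929077956071497934208653/66408730383449729837806206197059026944

obs 1: x=2 → posterior Gamma(6, 5)
obs 2: x=2 → posterior Gamma(8, 6)
obs 3: x=4 → posterior Gamma(12, 7)
obs 4: x=0 → posterior Gamma(12, 8)
obs 5: x=3 → posterior Gamma(15, 9)
obs 6: x=6 → posterior Gamma(21, 10)
obs 7: x=5 → posterior Gamma(26, 11)
obs 8: x=1 → posterior Gamma(27, 12)
obs 9: x=6 → posterior Gamma(33, 13)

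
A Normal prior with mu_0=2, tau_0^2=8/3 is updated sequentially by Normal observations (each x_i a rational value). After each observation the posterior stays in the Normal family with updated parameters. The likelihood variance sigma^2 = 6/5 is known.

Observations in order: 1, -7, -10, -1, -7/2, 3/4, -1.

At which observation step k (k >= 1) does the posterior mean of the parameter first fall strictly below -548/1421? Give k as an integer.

obs 1: x=1 → posterior Normal(38/29, 24/29)
obs 2: x=-7 → posterior Normal(-102/49, 24/49)
obs 3: x=-10 → posterior Normal(-302/69, 8/23)
obs 4: x=-1 → posterior Normal(-322/89, 24/89)
obs 5: x=-7/2 → posterior Normal(-392/109, 24/109)
obs 6: x=3/4 → posterior Normal(-377/129, 8/43)
obs 7: x=-1 → posterior Normal(-397/149, 24/149)

k = 2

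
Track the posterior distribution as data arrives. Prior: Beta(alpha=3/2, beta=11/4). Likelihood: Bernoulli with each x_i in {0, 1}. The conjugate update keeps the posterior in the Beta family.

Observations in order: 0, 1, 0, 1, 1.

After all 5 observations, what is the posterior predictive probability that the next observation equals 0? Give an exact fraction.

19/37

obs 1: x=0 → posterior Beta(3/2, 15/4)
obs 2: x=1 → posterior Beta(5/2, 15/4)
obs 3: x=0 → posterior Beta(5/2, 19/4)
obs 4: x=1 → posterior Beta(7/2, 19/4)
obs 5: x=1 → posterior Beta(9/2, 19/4)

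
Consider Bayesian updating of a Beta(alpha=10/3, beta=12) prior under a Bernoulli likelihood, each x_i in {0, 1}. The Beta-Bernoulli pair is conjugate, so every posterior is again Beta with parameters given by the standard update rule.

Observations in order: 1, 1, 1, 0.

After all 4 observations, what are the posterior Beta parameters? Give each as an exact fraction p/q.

alpha=19/3, beta=13

obs 1: x=1 → posterior Beta(13/3, 12)
obs 2: x=1 → posterior Beta(16/3, 12)
obs 3: x=1 → posterior Beta(19/3, 12)
obs 4: x=0 → posterior Beta(19/3, 13)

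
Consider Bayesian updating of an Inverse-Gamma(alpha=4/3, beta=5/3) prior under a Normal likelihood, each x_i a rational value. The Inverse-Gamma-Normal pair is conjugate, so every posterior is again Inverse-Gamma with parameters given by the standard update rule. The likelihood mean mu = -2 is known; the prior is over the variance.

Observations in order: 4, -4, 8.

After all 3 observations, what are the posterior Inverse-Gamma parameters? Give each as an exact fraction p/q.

alpha=17/6, beta=215/3

obs 1: x=4 → posterior Inverse-Gamma(11/6, 59/3)
obs 2: x=-4 → posterior Inverse-Gamma(7/3, 65/3)
obs 3: x=8 → posterior Inverse-Gamma(17/6, 215/3)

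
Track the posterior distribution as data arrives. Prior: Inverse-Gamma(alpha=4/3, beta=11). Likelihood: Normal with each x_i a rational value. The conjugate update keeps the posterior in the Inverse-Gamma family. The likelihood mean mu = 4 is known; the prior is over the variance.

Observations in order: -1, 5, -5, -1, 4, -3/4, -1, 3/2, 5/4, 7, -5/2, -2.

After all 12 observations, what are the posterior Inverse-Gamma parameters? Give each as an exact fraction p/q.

alpha=22/3, beta=2421/16

obs 1: x=-1 → posterior Inverse-Gamma(11/6, 47/2)
obs 2: x=5 → posterior Inverse-Gamma(7/3, 24)
obs 3: x=-5 → posterior Inverse-Gamma(17/6, 129/2)
obs 4: x=-1 → posterior Inverse-Gamma(10/3, 77)
obs 5: x=4 → posterior Inverse-Gamma(23/6, 77)
obs 6: x=-3/4 → posterior Inverse-Gamma(13/3, 2825/32)
obs 7: x=-1 → posterior Inverse-Gamma(29/6, 3225/32)
obs 8: x=3/2 → posterior Inverse-Gamma(16/3, 3325/32)
obs 9: x=5/4 → posterior Inverse-Gamma(35/6, 1723/16)
obs 10: x=7 → posterior Inverse-Gamma(19/3, 1795/16)
obs 11: x=-5/2 → posterior Inverse-Gamma(41/6, 2133/16)
obs 12: x=-2 → posterior Inverse-Gamma(22/3, 2421/16)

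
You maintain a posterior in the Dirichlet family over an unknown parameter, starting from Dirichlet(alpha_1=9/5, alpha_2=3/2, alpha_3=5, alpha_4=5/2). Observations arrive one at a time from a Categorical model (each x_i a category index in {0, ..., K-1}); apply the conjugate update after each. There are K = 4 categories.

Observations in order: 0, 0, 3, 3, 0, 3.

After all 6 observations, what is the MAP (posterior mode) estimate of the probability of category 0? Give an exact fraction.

19/64

obs 1: x=0 → posterior Dirichlet(14/5, 3/2, 5, 5/2)
obs 2: x=0 → posterior Dirichlet(19/5, 3/2, 5, 5/2)
obs 3: x=3 → posterior Dirichlet(19/5, 3/2, 5, 7/2)
obs 4: x=3 → posterior Dirichlet(19/5, 3/2, 5, 9/2)
obs 5: x=0 → posterior Dirichlet(24/5, 3/2, 5, 9/2)
obs 6: x=3 → posterior Dirichlet(24/5, 3/2, 5, 11/2)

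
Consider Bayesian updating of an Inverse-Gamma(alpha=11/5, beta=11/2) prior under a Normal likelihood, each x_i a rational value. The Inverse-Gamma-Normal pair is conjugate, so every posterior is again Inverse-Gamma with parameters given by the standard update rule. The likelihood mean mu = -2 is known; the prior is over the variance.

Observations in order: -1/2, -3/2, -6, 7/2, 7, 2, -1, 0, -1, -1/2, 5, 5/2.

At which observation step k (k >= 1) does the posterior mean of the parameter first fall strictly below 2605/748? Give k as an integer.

obs 1: x=-1/2 → posterior Inverse-Gamma(27/10, 53/8)
obs 2: x=-3/2 → posterior Inverse-Gamma(16/5, 27/4)
obs 3: x=-6 → posterior Inverse-Gamma(37/10, 59/4)
obs 4: x=7/2 → posterior Inverse-Gamma(21/5, 239/8)
obs 5: x=7 → posterior Inverse-Gamma(47/10, 563/8)
obs 6: x=2 → posterior Inverse-Gamma(26/5, 627/8)
obs 7: x=-1 → posterior Inverse-Gamma(57/10, 631/8)
obs 8: x=0 → posterior Inverse-Gamma(31/5, 647/8)
obs 9: x=-1 → posterior Inverse-Gamma(67/10, 651/8)
obs 10: x=-1/2 → posterior Inverse-Gamma(36/5, 165/2)
obs 11: x=5 → posterior Inverse-Gamma(77/10, 107)
obs 12: x=5/2 → posterior Inverse-Gamma(41/5, 937/8)

k = 2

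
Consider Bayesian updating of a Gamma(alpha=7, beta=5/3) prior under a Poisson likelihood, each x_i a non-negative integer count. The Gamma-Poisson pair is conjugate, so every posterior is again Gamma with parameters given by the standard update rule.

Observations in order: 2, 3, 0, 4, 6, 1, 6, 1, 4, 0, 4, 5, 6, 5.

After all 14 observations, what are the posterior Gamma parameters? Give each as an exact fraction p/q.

obs 1: x=2 → posterior Gamma(9, 8/3)
obs 2: x=3 → posterior Gamma(12, 11/3)
obs 3: x=0 → posterior Gamma(12, 14/3)
obs 4: x=4 → posterior Gamma(16, 17/3)
obs 5: x=6 → posterior Gamma(22, 20/3)
obs 6: x=1 → posterior Gamma(23, 23/3)
obs 7: x=6 → posterior Gamma(29, 26/3)
obs 8: x=1 → posterior Gamma(30, 29/3)
obs 9: x=4 → posterior Gamma(34, 32/3)
obs 10: x=0 → posterior Gamma(34, 35/3)
obs 11: x=4 → posterior Gamma(38, 38/3)
obs 12: x=5 → posterior Gamma(43, 41/3)
obs 13: x=6 → posterior Gamma(49, 44/3)
obs 14: x=5 → posterior Gamma(54, 47/3)

alpha=54, beta=47/3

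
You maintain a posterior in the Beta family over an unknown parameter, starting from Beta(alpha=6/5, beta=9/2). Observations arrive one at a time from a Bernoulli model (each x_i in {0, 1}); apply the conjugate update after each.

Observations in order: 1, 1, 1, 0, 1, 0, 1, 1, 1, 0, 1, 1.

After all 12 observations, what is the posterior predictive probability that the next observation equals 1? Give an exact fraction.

34/59

obs 1: x=1 → posterior Beta(11/5, 9/2)
obs 2: x=1 → posterior Beta(16/5, 9/2)
obs 3: x=1 → posterior Beta(21/5, 9/2)
obs 4: x=0 → posterior Beta(21/5, 11/2)
obs 5: x=1 → posterior Beta(26/5, 11/2)
obs 6: x=0 → posterior Beta(26/5, 13/2)
obs 7: x=1 → posterior Beta(31/5, 13/2)
obs 8: x=1 → posterior Beta(36/5, 13/2)
obs 9: x=1 → posterior Beta(41/5, 13/2)
obs 10: x=0 → posterior Beta(41/5, 15/2)
obs 11: x=1 → posterior Beta(46/5, 15/2)
obs 12: x=1 → posterior Beta(51/5, 15/2)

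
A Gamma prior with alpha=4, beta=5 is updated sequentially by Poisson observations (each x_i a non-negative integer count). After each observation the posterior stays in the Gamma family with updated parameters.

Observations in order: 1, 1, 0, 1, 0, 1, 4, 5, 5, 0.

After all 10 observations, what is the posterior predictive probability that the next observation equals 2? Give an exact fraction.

18929023935978412628173828125/79228162514264337593543950336

obs 1: x=1 → posterior Gamma(5, 6)
obs 2: x=1 → posterior Gamma(6, 7)
obs 3: x=0 → posterior Gamma(6, 8)
obs 4: x=1 → posterior Gamma(7, 9)
obs 5: x=0 → posterior Gamma(7, 10)
obs 6: x=1 → posterior Gamma(8, 11)
obs 7: x=4 → posterior Gamma(12, 12)
obs 8: x=5 → posterior Gamma(17, 13)
obs 9: x=5 → posterior Gamma(22, 14)
obs 10: x=0 → posterior Gamma(22, 15)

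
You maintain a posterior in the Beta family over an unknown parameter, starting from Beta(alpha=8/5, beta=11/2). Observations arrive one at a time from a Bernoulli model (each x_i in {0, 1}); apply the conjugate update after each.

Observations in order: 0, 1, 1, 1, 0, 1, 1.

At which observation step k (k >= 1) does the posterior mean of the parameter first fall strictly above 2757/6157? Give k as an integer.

obs 1: x=0 → posterior Beta(8/5, 13/2)
obs 2: x=1 → posterior Beta(13/5, 13/2)
obs 3: x=1 → posterior Beta(18/5, 13/2)
obs 4: x=1 → posterior Beta(23/5, 13/2)
obs 5: x=0 → posterior Beta(23/5, 15/2)
obs 6: x=1 → posterior Beta(28/5, 15/2)
obs 7: x=1 → posterior Beta(33/5, 15/2)

k = 7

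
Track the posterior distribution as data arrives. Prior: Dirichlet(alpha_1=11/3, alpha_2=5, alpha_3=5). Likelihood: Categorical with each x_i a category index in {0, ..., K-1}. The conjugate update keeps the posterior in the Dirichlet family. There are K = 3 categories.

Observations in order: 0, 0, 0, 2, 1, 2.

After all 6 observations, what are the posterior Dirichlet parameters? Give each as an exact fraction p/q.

alpha_1=20/3, alpha_2=6, alpha_3=7

obs 1: x=0 → posterior Dirichlet(14/3, 5, 5)
obs 2: x=0 → posterior Dirichlet(17/3, 5, 5)
obs 3: x=0 → posterior Dirichlet(20/3, 5, 5)
obs 4: x=2 → posterior Dirichlet(20/3, 5, 6)
obs 5: x=1 → posterior Dirichlet(20/3, 6, 6)
obs 6: x=2 → posterior Dirichlet(20/3, 6, 7)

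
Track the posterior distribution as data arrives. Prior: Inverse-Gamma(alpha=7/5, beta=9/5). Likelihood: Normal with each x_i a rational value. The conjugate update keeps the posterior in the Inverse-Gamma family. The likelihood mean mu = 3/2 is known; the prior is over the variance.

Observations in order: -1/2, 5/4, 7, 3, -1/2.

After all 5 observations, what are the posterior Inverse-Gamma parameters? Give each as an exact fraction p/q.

alpha=39/10, beta=3533/160

obs 1: x=-1/2 → posterior Inverse-Gamma(19/10, 19/5)
obs 2: x=5/4 → posterior Inverse-Gamma(12/5, 613/160)
obs 3: x=7 → posterior Inverse-Gamma(29/10, 3033/160)
obs 4: x=3 → posterior Inverse-Gamma(17/5, 3213/160)
obs 5: x=-1/2 → posterior Inverse-Gamma(39/10, 3533/160)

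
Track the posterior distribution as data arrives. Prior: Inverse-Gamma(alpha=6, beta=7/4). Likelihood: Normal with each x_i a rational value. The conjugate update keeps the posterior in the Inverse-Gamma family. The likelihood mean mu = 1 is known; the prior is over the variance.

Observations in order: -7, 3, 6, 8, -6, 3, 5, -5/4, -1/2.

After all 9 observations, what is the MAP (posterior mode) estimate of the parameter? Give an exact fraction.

3549/368

obs 1: x=-7 → posterior Inverse-Gamma(13/2, 135/4)
obs 2: x=3 → posterior Inverse-Gamma(7, 143/4)
obs 3: x=6 → posterior Inverse-Gamma(15/2, 193/4)
obs 4: x=8 → posterior Inverse-Gamma(8, 291/4)
obs 5: x=-6 → posterior Inverse-Gamma(17/2, 389/4)
obs 6: x=3 → posterior Inverse-Gamma(9, 397/4)
obs 7: x=5 → posterior Inverse-Gamma(19/2, 429/4)
obs 8: x=-5/4 → posterior Inverse-Gamma(10, 3513/32)
obs 9: x=-1/2 → posterior Inverse-Gamma(21/2, 3549/32)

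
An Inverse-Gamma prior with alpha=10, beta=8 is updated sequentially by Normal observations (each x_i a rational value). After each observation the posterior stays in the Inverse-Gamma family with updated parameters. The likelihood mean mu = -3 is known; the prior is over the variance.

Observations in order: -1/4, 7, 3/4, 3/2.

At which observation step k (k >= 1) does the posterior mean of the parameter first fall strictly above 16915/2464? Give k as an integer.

k = 4

obs 1: x=-1/4 → posterior Inverse-Gamma(21/2, 377/32)
obs 2: x=7 → posterior Inverse-Gamma(11, 1977/32)
obs 3: x=3/4 → posterior Inverse-Gamma(23/2, 1101/16)
obs 4: x=3/2 → posterior Inverse-Gamma(12, 1263/16)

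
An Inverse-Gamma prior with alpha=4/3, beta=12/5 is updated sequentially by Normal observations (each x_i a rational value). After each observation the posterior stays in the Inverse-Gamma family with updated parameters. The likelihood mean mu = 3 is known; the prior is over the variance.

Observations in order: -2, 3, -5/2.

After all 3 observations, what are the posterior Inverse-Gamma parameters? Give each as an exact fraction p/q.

alpha=17/6, beta=1201/40

obs 1: x=-2 → posterior Inverse-Gamma(11/6, 149/10)
obs 2: x=3 → posterior Inverse-Gamma(7/3, 149/10)
obs 3: x=-5/2 → posterior Inverse-Gamma(17/6, 1201/40)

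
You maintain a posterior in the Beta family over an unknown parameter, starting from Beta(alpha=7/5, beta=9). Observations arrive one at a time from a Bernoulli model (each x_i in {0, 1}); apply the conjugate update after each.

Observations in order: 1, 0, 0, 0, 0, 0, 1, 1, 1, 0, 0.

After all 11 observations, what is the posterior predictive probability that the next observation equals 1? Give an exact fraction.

obs 1: x=1 → posterior Beta(12/5, 9)
obs 2: x=0 → posterior Beta(12/5, 10)
obs 3: x=0 → posterior Beta(12/5, 11)
obs 4: x=0 → posterior Beta(12/5, 12)
obs 5: x=0 → posterior Beta(12/5, 13)
obs 6: x=0 → posterior Beta(12/5, 14)
obs 7: x=1 → posterior Beta(17/5, 14)
obs 8: x=1 → posterior Beta(22/5, 14)
obs 9: x=1 → posterior Beta(27/5, 14)
obs 10: x=0 → posterior Beta(27/5, 15)
obs 11: x=0 → posterior Beta(27/5, 16)

27/107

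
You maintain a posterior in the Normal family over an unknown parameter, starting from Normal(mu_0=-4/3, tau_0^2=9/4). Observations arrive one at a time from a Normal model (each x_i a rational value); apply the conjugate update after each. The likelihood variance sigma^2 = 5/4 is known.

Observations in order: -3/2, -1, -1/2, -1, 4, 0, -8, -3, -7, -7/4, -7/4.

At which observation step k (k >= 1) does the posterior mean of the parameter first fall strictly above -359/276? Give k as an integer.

k = 2

obs 1: x=-3/2 → posterior Normal(-121/84, 45/56)
obs 2: x=-1 → posterior Normal(-175/138, 45/92)
obs 3: x=-1/2 → posterior Normal(-101/96, 45/128)
obs 4: x=-1 → posterior Normal(-128/123, 45/164)
obs 5: x=4 → posterior Normal(-2/15, 9/40)
obs 6: x=0 → posterior Normal(-20/177, 45/236)
obs 7: x=-8 → posterior Normal(-59/51, 45/272)
obs 8: x=-3 → posterior Normal(-317/231, 45/308)
obs 9: x=-7 → posterior Normal(-253/129, 45/344)
obs 10: x=-7/4 → posterior Normal(-2213/1140, 9/76)
obs 11: x=-7/4 → posterior Normal(-1201/624, 45/416)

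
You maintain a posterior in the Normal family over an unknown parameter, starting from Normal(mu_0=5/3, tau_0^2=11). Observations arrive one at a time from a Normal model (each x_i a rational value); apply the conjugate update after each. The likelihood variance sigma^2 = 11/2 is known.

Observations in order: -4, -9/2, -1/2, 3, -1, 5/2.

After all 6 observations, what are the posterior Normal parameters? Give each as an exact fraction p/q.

obs 1: x=-4 → posterior Normal(-19/9, 11/3)
obs 2: x=-9/2 → posterior Normal(-46/15, 11/5)
obs 3: x=-1/2 → posterior Normal(-7/3, 11/7)
obs 4: x=3 → posterior Normal(-31/27, 11/9)
obs 5: x=-1 → posterior Normal(-37/33, 1)
obs 6: x=5/2 → posterior Normal(-22/39, 11/13)

mu_0=-22/39, tau_0^2=11/13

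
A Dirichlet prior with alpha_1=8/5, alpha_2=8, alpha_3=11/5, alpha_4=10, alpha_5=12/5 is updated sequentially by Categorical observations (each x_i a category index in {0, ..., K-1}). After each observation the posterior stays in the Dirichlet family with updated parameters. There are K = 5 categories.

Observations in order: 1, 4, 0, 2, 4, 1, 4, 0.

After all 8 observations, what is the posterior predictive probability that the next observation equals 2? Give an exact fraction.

16/161

obs 1: x=1 → posterior Dirichlet(8/5, 9, 11/5, 10, 12/5)
obs 2: x=4 → posterior Dirichlet(8/5, 9, 11/5, 10, 17/5)
obs 3: x=0 → posterior Dirichlet(13/5, 9, 11/5, 10, 17/5)
obs 4: x=2 → posterior Dirichlet(13/5, 9, 16/5, 10, 17/5)
obs 5: x=4 → posterior Dirichlet(13/5, 9, 16/5, 10, 22/5)
obs 6: x=1 → posterior Dirichlet(13/5, 10, 16/5, 10, 22/5)
obs 7: x=4 → posterior Dirichlet(13/5, 10, 16/5, 10, 27/5)
obs 8: x=0 → posterior Dirichlet(18/5, 10, 16/5, 10, 27/5)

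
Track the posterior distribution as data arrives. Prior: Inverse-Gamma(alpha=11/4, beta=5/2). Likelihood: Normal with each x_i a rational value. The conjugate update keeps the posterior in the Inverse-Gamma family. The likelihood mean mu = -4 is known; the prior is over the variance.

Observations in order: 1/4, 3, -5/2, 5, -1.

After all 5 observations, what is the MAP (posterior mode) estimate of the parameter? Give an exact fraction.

obs 1: x=1/4 → posterior Inverse-Gamma(13/4, 369/32)
obs 2: x=3 → posterior Inverse-Gamma(15/4, 1153/32)
obs 3: x=-5/2 → posterior Inverse-Gamma(17/4, 1189/32)
obs 4: x=5 → posterior Inverse-Gamma(19/4, 2485/32)
obs 5: x=-1 → posterior Inverse-Gamma(21/4, 2629/32)

2629/200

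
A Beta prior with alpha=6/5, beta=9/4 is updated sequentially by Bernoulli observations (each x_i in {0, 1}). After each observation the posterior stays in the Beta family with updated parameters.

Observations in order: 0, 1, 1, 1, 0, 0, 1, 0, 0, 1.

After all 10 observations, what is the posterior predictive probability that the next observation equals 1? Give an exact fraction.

obs 1: x=0 → posterior Beta(6/5, 13/4)
obs 2: x=1 → posterior Beta(11/5, 13/4)
obs 3: x=1 → posterior Beta(16/5, 13/4)
obs 4: x=1 → posterior Beta(21/5, 13/4)
obs 5: x=0 → posterior Beta(21/5, 17/4)
obs 6: x=0 → posterior Beta(21/5, 21/4)
obs 7: x=1 → posterior Beta(26/5, 21/4)
obs 8: x=0 → posterior Beta(26/5, 25/4)
obs 9: x=0 → posterior Beta(26/5, 29/4)
obs 10: x=1 → posterior Beta(31/5, 29/4)

124/269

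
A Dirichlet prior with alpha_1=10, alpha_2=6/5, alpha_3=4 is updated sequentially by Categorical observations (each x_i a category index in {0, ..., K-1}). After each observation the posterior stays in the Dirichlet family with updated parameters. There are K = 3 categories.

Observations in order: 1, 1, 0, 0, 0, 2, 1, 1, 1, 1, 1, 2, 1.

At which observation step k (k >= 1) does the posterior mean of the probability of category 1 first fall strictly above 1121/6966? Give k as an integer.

obs 1: x=1 → posterior Dirichlet(10, 11/5, 4)
obs 2: x=1 → posterior Dirichlet(10, 16/5, 4)
obs 3: x=0 → posterior Dirichlet(11, 16/5, 4)
obs 4: x=0 → posterior Dirichlet(12, 16/5, 4)
obs 5: x=0 → posterior Dirichlet(13, 16/5, 4)
obs 6: x=2 → posterior Dirichlet(13, 16/5, 5)
obs 7: x=1 → posterior Dirichlet(13, 21/5, 5)
obs 8: x=1 → posterior Dirichlet(13, 26/5, 5)
obs 9: x=1 → posterior Dirichlet(13, 31/5, 5)
obs 10: x=1 → posterior Dirichlet(13, 36/5, 5)
obs 11: x=1 → posterior Dirichlet(13, 41/5, 5)
obs 12: x=2 → posterior Dirichlet(13, 41/5, 6)
obs 13: x=1 → posterior Dirichlet(13, 46/5, 6)

k = 2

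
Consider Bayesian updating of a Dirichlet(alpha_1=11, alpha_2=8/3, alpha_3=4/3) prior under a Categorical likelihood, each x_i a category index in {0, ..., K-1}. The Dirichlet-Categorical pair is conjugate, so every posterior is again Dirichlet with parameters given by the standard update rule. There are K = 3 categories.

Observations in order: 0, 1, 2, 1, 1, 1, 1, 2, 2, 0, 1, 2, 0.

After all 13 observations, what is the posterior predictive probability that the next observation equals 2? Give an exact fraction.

4/21

obs 1: x=0 → posterior Dirichlet(12, 8/3, 4/3)
obs 2: x=1 → posterior Dirichlet(12, 11/3, 4/3)
obs 3: x=2 → posterior Dirichlet(12, 11/3, 7/3)
obs 4: x=1 → posterior Dirichlet(12, 14/3, 7/3)
obs 5: x=1 → posterior Dirichlet(12, 17/3, 7/3)
obs 6: x=1 → posterior Dirichlet(12, 20/3, 7/3)
obs 7: x=1 → posterior Dirichlet(12, 23/3, 7/3)
obs 8: x=2 → posterior Dirichlet(12, 23/3, 10/3)
obs 9: x=2 → posterior Dirichlet(12, 23/3, 13/3)
obs 10: x=0 → posterior Dirichlet(13, 23/3, 13/3)
obs 11: x=1 → posterior Dirichlet(13, 26/3, 13/3)
obs 12: x=2 → posterior Dirichlet(13, 26/3, 16/3)
obs 13: x=0 → posterior Dirichlet(14, 26/3, 16/3)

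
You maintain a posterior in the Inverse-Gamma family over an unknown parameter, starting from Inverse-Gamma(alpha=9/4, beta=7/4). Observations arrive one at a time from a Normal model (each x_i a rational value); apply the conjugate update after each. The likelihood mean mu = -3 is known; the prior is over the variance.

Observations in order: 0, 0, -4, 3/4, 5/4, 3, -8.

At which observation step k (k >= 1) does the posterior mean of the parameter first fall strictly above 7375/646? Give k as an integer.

obs 1: x=0 → posterior Inverse-Gamma(11/4, 25/4)
obs 2: x=0 → posterior Inverse-Gamma(13/4, 43/4)
obs 3: x=-4 → posterior Inverse-Gamma(15/4, 45/4)
obs 4: x=3/4 → posterior Inverse-Gamma(17/4, 585/32)
obs 5: x=5/4 → posterior Inverse-Gamma(19/4, 437/16)
obs 6: x=3 → posterior Inverse-Gamma(21/4, 725/16)
obs 7: x=-8 → posterior Inverse-Gamma(23/4, 925/16)

k = 7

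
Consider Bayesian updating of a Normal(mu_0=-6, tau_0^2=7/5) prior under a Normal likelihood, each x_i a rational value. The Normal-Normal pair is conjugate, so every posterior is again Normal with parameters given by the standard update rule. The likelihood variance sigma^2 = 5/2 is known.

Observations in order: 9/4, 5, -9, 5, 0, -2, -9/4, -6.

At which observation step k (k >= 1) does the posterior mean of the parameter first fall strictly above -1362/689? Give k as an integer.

k = 2

obs 1: x=9/4 → posterior Normal(-79/26, 35/39)
obs 2: x=5 → posterior Normal(-97/106, 35/53)
obs 3: x=-9 → posterior Normal(-349/134, 35/67)
obs 4: x=5 → posterior Normal(-209/162, 35/81)
obs 5: x=0 → posterior Normal(-11/10, 7/19)
obs 6: x=-2 → posterior Normal(-265/218, 35/109)
obs 7: x=-9/4 → posterior Normal(-4/3, 35/123)
obs 8: x=-6 → posterior Normal(-248/137, 35/137)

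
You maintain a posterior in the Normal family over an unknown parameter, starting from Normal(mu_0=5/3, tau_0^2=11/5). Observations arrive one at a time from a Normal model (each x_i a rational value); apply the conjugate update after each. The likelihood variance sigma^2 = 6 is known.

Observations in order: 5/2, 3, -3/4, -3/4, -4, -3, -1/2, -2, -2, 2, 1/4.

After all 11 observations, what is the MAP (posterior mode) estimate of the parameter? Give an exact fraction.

obs 1: x=5/2 → posterior Normal(155/82, 66/41)
obs 2: x=3 → posterior Normal(17/8, 33/26)
obs 3: x=-3/4 → posterior Normal(409/252, 22/21)
obs 4: x=-3/4 → posterior Normal(47/37, 33/37)
obs 5: x=-4 → posterior Normal(10/17, 66/85)
obs 6: x=-3 → posterior Normal(17/96, 11/16)
obs 7: x=-1/2 → posterior Normal(23/214, 66/107)
obs 8: x=-2 → posterior Normal(-21/236, 33/59)
obs 9: x=-2 → posterior Normal(-65/258, 22/43)
obs 10: x=2 → posterior Normal(-3/40, 33/70)
obs 11: x=1/4 → posterior Normal(-31/604, 66/151)

-31/604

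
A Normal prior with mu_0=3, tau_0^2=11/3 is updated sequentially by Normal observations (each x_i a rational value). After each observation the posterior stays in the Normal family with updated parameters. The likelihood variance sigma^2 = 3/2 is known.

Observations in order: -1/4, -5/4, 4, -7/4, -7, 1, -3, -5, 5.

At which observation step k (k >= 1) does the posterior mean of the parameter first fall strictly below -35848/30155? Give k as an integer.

obs 1: x=-1/4 → posterior Normal(43/62, 33/31)
obs 2: x=-5/4 → posterior Normal(-6/53, 33/53)
obs 3: x=4 → posterior Normal(82/75, 11/25)
obs 4: x=-7/4 → posterior Normal(87/194, 33/97)
obs 5: x=-7 → posterior Normal(-13/14, 33/119)
obs 6: x=1 → posterior Normal(-59/94, 11/47)
obs 7: x=-3 → posterior Normal(-309/326, 33/163)
obs 8: x=-5 → posterior Normal(-529/370, 33/185)
obs 9: x=5 → posterior Normal(-103/138, 11/69)

k = 8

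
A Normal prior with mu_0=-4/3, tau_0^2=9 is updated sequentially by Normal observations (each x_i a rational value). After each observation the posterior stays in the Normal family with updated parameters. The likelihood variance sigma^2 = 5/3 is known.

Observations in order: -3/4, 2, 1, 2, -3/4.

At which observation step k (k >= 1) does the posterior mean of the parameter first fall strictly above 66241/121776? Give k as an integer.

obs 1: x=-3/4 → posterior Normal(-323/384, 45/32)
obs 2: x=2 → posterior Normal(325/708, 45/59)
obs 3: x=1 → posterior Normal(649/1032, 45/86)
obs 4: x=2 → posterior Normal(1297/1356, 45/113)
obs 5: x=-3/4 → posterior Normal(527/840, 9/28)

k = 3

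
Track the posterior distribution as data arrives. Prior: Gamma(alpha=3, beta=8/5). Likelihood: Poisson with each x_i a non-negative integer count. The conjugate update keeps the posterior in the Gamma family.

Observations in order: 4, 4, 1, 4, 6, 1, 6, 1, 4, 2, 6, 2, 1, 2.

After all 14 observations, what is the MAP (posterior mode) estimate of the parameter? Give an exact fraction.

obs 1: x=4 → posterior Gamma(7, 13/5)
obs 2: x=4 → posterior Gamma(11, 18/5)
obs 3: x=1 → posterior Gamma(12, 23/5)
obs 4: x=4 → posterior Gamma(16, 28/5)
obs 5: x=6 → posterior Gamma(22, 33/5)
obs 6: x=1 → posterior Gamma(23, 38/5)
obs 7: x=6 → posterior Gamma(29, 43/5)
obs 8: x=1 → posterior Gamma(30, 48/5)
obs 9: x=4 → posterior Gamma(34, 53/5)
obs 10: x=2 → posterior Gamma(36, 58/5)
obs 11: x=6 → posterior Gamma(42, 63/5)
obs 12: x=2 → posterior Gamma(44, 68/5)
obs 13: x=1 → posterior Gamma(45, 73/5)
obs 14: x=2 → posterior Gamma(47, 78/5)

115/39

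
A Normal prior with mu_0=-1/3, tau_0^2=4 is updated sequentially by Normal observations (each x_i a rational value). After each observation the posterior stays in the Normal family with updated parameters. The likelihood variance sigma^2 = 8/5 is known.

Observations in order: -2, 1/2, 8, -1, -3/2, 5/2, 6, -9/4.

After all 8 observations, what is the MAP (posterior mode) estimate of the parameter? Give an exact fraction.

607/504

obs 1: x=-2 → posterior Normal(-32/21, 8/7)
obs 2: x=1/2 → posterior Normal(-49/72, 2/3)
obs 3: x=8 → posterior Normal(191/102, 8/17)
obs 4: x=-1 → posterior Normal(161/132, 4/11)
obs 5: x=-3/2 → posterior Normal(58/81, 8/27)
obs 6: x=5/2 → posterior Normal(191/192, 1/4)
obs 7: x=6 → posterior Normal(371/222, 8/37)
obs 8: x=-9/4 → posterior Normal(607/504, 4/21)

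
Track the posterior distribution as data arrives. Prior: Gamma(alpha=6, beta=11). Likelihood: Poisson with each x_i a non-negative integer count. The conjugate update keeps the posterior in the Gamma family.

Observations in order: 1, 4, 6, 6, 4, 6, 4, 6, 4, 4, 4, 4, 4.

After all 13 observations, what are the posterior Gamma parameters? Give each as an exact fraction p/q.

alpha=63, beta=24

obs 1: x=1 → posterior Gamma(7, 12)
obs 2: x=4 → posterior Gamma(11, 13)
obs 3: x=6 → posterior Gamma(17, 14)
obs 4: x=6 → posterior Gamma(23, 15)
obs 5: x=4 → posterior Gamma(27, 16)
obs 6: x=6 → posterior Gamma(33, 17)
obs 7: x=4 → posterior Gamma(37, 18)
obs 8: x=6 → posterior Gamma(43, 19)
obs 9: x=4 → posterior Gamma(47, 20)
obs 10: x=4 → posterior Gamma(51, 21)
obs 11: x=4 → posterior Gamma(55, 22)
obs 12: x=4 → posterior Gamma(59, 23)
obs 13: x=4 → posterior Gamma(63, 24)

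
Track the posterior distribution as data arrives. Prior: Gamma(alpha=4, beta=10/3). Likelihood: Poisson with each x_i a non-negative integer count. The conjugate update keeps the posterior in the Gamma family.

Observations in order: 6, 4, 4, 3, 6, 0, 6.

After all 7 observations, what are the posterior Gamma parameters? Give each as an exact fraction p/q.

alpha=33, beta=31/3

obs 1: x=6 → posterior Gamma(10, 13/3)
obs 2: x=4 → posterior Gamma(14, 16/3)
obs 3: x=4 → posterior Gamma(18, 19/3)
obs 4: x=3 → posterior Gamma(21, 22/3)
obs 5: x=6 → posterior Gamma(27, 25/3)
obs 6: x=0 → posterior Gamma(27, 28/3)
obs 7: x=6 → posterior Gamma(33, 31/3)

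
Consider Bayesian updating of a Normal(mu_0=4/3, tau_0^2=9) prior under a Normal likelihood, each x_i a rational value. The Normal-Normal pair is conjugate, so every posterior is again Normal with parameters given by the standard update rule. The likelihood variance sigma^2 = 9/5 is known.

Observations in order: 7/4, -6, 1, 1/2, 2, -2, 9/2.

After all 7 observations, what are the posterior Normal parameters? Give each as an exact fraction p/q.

obs 1: x=7/4 → posterior Normal(121/72, 3/2)
obs 2: x=-6 → posterior Normal(-239/132, 9/11)
obs 3: x=1 → posterior Normal(-179/192, 9/16)
obs 4: x=1/2 → posterior Normal(-149/252, 3/7)
obs 5: x=2 → posterior Normal(-29/312, 9/26)
obs 6: x=-2 → posterior Normal(-149/372, 9/31)
obs 7: x=9/2 → posterior Normal(121/432, 1/4)

mu_0=121/432, tau_0^2=1/4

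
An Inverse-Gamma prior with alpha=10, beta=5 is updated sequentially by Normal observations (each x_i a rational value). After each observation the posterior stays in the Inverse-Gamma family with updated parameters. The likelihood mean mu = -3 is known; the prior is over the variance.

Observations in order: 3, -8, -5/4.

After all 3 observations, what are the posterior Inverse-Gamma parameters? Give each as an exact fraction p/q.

alpha=23/2, beta=1185/32

obs 1: x=3 → posterior Inverse-Gamma(21/2, 23)
obs 2: x=-8 → posterior Inverse-Gamma(11, 71/2)
obs 3: x=-5/4 → posterior Inverse-Gamma(23/2, 1185/32)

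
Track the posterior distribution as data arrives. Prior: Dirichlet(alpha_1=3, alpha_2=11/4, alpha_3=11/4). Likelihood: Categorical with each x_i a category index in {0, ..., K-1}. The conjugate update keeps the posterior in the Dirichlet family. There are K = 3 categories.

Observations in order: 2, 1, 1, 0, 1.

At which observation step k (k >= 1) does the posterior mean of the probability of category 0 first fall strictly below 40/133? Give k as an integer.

obs 1: x=2 → posterior Dirichlet(3, 11/4, 15/4)
obs 2: x=1 → posterior Dirichlet(3, 15/4, 15/4)
obs 3: x=1 → posterior Dirichlet(3, 19/4, 15/4)
obs 4: x=0 → posterior Dirichlet(4, 19/4, 15/4)
obs 5: x=1 → posterior Dirichlet(4, 23/4, 15/4)

k = 2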